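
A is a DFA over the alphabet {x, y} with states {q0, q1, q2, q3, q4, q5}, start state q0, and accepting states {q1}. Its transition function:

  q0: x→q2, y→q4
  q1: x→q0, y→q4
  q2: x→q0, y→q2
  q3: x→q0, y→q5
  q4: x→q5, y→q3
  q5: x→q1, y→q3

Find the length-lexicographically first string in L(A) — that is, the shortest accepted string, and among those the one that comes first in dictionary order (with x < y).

yxx

A breadth-first search from q0 reaches an accepting state first via the path q0 → q4 → q5 → q1 on input yxx.
No string of length < 3 is accepted (BFS exhausts all shorter strings without reaching an accepting state), and yxx is the lexicographically least accepting string of length 3.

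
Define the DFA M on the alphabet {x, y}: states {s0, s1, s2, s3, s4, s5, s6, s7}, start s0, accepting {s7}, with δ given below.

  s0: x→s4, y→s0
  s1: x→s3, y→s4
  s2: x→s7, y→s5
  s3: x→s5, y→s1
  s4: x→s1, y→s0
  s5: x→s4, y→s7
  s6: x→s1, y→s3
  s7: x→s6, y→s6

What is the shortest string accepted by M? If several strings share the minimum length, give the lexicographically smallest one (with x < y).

xxxxy

A breadth-first search from s0 reaches an accepting state first via the path s0 → s4 → s1 → s3 → s5 → s7 on input xxxxy.
No string of length < 5 is accepted (BFS exhausts all shorter strings without reaching an accepting state), and xxxxy is the lexicographically least accepting string of length 5.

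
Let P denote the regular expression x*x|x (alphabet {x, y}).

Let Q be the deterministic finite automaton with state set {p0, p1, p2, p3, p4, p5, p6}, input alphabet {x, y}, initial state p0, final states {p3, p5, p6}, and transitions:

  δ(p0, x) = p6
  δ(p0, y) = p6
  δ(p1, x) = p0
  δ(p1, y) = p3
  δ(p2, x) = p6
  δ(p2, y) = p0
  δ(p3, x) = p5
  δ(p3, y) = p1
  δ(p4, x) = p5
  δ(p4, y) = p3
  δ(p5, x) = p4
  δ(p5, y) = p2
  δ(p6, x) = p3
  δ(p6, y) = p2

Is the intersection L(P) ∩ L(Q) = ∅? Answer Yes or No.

No

The string x is accepted by both P and Q.
Hence L(P) ∩ L(Q) ≠ ∅.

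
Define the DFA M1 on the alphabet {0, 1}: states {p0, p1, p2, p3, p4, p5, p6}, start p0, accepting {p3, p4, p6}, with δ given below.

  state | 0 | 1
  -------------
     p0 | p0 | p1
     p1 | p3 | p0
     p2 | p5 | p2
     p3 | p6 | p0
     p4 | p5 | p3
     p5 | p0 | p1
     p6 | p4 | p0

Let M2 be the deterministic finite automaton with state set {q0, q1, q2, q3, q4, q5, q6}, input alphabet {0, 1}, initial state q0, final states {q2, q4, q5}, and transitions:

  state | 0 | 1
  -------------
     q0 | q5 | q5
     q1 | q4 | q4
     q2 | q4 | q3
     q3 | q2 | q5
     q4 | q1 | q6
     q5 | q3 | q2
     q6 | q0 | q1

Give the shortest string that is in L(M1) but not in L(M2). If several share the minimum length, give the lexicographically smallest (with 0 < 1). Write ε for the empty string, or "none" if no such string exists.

The string 10 is accepted by M1 but not by M2.
No shorter string lies in the difference, and 10 is the lexicographically first length-2 string in L(M1) \ L(M2).

10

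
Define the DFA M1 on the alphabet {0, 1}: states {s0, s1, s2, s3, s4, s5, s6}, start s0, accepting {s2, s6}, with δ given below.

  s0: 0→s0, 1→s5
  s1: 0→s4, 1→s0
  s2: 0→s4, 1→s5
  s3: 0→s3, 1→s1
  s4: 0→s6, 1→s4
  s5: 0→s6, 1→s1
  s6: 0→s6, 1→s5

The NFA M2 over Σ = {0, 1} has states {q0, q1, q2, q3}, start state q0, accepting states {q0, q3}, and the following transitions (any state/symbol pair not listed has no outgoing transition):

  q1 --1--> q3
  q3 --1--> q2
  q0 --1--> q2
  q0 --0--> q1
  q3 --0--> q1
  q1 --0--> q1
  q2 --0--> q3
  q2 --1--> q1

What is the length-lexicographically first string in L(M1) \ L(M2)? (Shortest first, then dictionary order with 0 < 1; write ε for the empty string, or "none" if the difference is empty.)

The string 010 is accepted by M1 but not by M2.
No shorter string lies in the difference, and 010 is the lexicographically first length-3 string in L(M1) \ L(M2).

010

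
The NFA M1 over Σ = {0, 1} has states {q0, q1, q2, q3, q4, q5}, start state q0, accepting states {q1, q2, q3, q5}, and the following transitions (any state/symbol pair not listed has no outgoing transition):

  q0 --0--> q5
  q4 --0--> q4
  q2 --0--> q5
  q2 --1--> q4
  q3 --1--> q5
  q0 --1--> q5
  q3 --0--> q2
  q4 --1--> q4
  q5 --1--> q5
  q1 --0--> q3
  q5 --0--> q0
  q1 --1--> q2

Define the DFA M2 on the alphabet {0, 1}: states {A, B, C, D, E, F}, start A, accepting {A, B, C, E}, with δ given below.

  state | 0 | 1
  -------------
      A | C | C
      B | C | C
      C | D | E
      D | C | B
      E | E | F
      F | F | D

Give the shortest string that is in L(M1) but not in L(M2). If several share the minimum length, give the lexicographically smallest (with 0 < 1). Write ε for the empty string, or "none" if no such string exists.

The string 011 is accepted by M1 but not by M2.
No shorter string lies in the difference, and 011 is the lexicographically first length-3 string in L(M1) \ L(M2).

011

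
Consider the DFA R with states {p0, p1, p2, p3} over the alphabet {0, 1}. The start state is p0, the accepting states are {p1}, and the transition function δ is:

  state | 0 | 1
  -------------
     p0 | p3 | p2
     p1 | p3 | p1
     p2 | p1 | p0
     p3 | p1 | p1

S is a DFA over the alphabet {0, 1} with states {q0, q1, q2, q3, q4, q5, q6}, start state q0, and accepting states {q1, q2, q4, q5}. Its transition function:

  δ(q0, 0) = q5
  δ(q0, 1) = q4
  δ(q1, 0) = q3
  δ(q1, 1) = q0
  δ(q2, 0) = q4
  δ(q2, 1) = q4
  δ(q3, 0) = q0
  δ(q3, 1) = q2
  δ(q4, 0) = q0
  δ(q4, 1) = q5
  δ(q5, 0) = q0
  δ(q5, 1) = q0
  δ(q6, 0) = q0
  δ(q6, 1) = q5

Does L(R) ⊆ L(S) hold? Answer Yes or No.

No

The string 00 is in L(R) but not in L(S).
So L(R) ⊄ L(S).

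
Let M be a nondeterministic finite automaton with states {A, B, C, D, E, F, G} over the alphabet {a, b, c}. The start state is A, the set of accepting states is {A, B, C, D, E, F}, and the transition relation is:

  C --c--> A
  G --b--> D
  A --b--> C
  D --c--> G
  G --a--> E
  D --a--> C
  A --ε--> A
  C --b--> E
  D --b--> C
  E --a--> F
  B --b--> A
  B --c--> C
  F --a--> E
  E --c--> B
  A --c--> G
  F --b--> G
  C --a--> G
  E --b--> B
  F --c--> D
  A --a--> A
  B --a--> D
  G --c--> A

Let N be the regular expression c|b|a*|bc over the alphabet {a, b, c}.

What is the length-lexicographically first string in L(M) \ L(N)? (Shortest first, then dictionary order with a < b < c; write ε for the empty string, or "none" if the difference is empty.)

ab

The string ab is accepted by M but not by N.
No shorter string lies in the difference, and ab is the lexicographically first length-2 string in L(M) \ L(N).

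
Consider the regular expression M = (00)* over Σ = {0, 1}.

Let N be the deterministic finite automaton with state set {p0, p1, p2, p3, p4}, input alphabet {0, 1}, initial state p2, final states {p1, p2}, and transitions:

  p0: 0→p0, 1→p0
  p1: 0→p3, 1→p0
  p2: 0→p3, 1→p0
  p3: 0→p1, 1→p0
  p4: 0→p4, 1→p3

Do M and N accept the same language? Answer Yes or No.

Yes

Converting the expression M to a DFA (subset construction, then merging equivalent states) gives the minimal DFA with states {m0, m1, m2}, start state m0, accepting states {m0} and transitions m0: 0→m1, 1→m2; m1: 0→m0, 1→m2; m2: 0→m2, 1→m2.
Exploring the product automaton M × N from the start pair (m0, p2), following both machines on each input symbol, reaches 4 state pairs: (m0, p2), (m1, p3), (m2, p0), (m0, p1).
M accepts in {m0} and N accepts in {p1, p2}. In every reachable pair the two components are either both accepting — (m0, p2), (m0, p1) — or both non-accepting, so no string is accepted by exactly one of the machines: L(M) \ L(N) and L(N) \ L(M) are both empty.
Hence every string is accepted by M iff it is accepted by N, and the two languages coincide.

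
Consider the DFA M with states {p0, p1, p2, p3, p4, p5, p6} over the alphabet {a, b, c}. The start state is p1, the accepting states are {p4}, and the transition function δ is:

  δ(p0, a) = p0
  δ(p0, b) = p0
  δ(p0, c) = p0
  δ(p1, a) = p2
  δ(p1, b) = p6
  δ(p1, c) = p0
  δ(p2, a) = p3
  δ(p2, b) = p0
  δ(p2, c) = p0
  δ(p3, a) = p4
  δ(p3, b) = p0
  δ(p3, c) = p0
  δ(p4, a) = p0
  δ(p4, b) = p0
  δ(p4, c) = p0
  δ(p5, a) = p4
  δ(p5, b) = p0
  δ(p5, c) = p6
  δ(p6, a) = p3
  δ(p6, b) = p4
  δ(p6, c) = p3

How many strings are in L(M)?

The useful subgraph on states {p1, p2, p3, p4, p6} is acyclic, so L(M) is finite; the longest accepting path visits 4 useful states, giving maximum string length 3.
Counting accepting paths from p1 by length: 1 of length 2, 3 of length 3. Total 4.

4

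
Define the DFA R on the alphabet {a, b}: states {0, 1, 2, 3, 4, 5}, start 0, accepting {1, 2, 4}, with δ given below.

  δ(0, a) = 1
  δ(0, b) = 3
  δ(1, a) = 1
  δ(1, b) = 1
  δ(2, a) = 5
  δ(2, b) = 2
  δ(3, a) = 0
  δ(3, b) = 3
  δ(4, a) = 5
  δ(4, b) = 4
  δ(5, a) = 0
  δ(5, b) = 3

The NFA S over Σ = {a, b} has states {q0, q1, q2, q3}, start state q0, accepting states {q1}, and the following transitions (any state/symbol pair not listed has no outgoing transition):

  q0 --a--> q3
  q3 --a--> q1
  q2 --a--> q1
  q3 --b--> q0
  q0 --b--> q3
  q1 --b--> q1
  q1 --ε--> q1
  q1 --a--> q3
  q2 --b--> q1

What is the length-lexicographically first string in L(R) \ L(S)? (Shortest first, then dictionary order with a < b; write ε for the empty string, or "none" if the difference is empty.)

The string a is accepted by R but not by S.
No shorter string lies in the difference, and a is the lexicographically first length-1 string in L(R) \ L(S).

a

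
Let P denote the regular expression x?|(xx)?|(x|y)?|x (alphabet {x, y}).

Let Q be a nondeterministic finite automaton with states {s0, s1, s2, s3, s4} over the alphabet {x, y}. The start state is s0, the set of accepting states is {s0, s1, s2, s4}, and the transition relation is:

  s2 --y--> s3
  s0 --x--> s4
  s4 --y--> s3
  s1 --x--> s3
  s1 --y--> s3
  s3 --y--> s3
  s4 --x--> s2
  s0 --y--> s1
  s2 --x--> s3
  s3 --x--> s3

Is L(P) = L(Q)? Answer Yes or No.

Converting the expression P to a DFA (subset construction, then merging equivalent states) gives the minimal DFA with states {p0, p1, p2, p3}, start state p0, accepting states {p0, p1, p2} and transitions p0: x→p1, y→p2; p1: x→p2, y→p3; p2: x→p3, y→p3; p3: x→p3, y→p3.
Exploring the product automaton P × Q from the start pair (p0, s0), following both machines on each input symbol, reaches 5 state pairs: (p0, s0), (p1, s4), (p2, s1), (p2, s2), (p3, s3).
P accepts in {p0, p1, p2} and Q accepts in {s0, s1, s2, s4}. In every reachable pair the two components are either both accepting — (p0, s0), (p1, s4), (p2, s1), (p2, s2) — or both non-accepting, so no string is accepted by exactly one of the machines: L(P) \ L(Q) and L(Q) \ L(P) are both empty.
Hence every string is accepted by P iff it is accepted by Q, and the two languages coincide.

Yes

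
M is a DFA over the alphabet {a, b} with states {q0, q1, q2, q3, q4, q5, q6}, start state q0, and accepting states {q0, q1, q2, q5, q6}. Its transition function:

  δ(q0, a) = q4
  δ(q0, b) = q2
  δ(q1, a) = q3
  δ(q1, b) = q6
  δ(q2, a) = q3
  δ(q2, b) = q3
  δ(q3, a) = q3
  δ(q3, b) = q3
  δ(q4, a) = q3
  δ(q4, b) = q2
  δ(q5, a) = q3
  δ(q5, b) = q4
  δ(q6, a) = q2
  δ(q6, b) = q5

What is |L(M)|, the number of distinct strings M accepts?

3

The useful subgraph on states {q0, q2, q4} is acyclic, so L(M) is finite; the longest accepting path visits 3 useful states, giving maximum string length 2.
Counting accepting paths from q0 by length: 1 of length 0, 1 of length 1, 1 of length 2. Total 3.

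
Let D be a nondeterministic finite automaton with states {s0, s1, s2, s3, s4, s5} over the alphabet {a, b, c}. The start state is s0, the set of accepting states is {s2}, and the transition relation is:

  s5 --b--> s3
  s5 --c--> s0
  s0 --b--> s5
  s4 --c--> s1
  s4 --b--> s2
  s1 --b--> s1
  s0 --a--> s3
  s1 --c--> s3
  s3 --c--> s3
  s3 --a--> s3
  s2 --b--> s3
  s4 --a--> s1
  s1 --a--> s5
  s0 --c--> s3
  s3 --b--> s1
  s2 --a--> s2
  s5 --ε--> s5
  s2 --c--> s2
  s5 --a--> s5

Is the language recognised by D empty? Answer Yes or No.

Yes

The states reachable from the start state are {s0, s1, s3, s5}.
None of the accepting states {s2} is reachable, so no string is accepted and L(D) = ∅.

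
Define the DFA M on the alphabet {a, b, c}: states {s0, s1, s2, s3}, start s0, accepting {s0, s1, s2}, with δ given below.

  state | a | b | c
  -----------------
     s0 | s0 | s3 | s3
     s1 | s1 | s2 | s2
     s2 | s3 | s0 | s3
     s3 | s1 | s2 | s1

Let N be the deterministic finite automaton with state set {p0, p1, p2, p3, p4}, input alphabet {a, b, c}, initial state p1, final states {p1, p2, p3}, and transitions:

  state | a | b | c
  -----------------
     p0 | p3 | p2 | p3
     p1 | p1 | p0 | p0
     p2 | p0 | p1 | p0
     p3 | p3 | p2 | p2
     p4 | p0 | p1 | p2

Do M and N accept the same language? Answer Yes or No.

Yes

Exploring the product automaton M × N from the start pair (s0, p1), following both machines on each input symbol, reaches 4 state pairs: (s0, p1), (s3, p0), (s1, p3), (s2, p2).
M accepts in {s0, s1, s2} and N accepts in {p1, p2, p3}. In every reachable pair the two components are either both accepting — (s0, p1), (s1, p3), (s2, p2) — or both non-accepting, so no string is accepted by exactly one of the machines: L(M) \ L(N) and L(N) \ L(M) are both empty.
Hence every string is accepted by M iff it is accepted by N, and the two languages coincide.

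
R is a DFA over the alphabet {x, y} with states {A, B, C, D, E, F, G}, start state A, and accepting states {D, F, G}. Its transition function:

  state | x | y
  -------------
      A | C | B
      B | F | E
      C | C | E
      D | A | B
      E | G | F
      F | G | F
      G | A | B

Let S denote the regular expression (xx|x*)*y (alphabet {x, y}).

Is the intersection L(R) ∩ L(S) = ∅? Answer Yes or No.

Yes

Converting the expression S to a DFA (subset construction, then merging equivalent states) gives the minimal DFA with states {s0, s1, s2}, start state s0, accepting states {s1} and transitions s0: x→s0, y→s1; s1: x→s2, y→s2; s2: x→s2, y→s2.
Exploring the product automaton R × S from the start pair (A, s0), following both machines on each input symbol, reaches 10 state pairs: (A, s0), (C, s0), (B, s1), (E, s1), (F, s2), (E, s2), (G, s2), (A, s2), (B, s2), (C, s2).
R accepts in {D, F, G} and S accepts in {s1}; no reachable pair has both components accepting, so no string drives both machines to acceptance simultaneously and L(R) ∩ L(S) = ∅.
So no string is accepted by both, and the intersection is empty.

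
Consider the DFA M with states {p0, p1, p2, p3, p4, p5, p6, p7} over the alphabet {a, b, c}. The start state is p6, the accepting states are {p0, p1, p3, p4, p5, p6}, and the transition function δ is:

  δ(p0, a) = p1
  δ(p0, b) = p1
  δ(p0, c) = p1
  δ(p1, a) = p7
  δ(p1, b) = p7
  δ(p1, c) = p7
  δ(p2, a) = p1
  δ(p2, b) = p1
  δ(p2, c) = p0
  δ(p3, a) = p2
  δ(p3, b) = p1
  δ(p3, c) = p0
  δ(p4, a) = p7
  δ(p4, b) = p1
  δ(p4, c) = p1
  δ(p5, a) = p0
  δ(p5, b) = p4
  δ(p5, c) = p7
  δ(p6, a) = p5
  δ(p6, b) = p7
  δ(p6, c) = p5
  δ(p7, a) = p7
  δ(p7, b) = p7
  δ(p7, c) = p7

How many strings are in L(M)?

17

The useful subgraph on states {p0, p1, p4, p5, p6} is acyclic, so L(M) is finite; the longest accepting path visits 4 useful states, giving maximum string length 3.
Counting accepting paths from p6 by length: 1 of length 0, 2 of length 1, 4 of length 2, 10 of length 3. Total 17.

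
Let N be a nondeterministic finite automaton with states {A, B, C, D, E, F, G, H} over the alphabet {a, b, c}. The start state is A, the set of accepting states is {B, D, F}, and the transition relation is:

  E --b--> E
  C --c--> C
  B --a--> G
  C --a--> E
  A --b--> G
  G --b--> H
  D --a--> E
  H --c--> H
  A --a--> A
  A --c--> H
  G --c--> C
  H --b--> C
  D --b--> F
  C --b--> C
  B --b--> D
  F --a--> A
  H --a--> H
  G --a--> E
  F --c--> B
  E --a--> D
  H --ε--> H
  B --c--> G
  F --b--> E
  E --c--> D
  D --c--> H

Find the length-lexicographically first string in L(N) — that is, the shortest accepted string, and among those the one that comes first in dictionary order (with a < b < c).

A breadth-first search from A reaches an accepting state first via the path A → G → E → D on input baa.
No string of length < 3 is accepted (BFS exhausts all shorter strings without reaching an accepting state), and baa is the lexicographically least accepting string of length 3.

baa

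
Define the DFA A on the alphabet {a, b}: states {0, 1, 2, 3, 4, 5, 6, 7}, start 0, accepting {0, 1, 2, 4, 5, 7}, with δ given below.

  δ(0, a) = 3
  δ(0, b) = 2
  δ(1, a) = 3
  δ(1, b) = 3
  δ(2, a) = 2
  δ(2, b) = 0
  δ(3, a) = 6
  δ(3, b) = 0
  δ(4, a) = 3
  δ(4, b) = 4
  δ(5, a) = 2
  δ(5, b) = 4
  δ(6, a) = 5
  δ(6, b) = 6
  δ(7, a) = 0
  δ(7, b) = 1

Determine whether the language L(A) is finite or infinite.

State 0 is reachable from the start and can reach an accepting state, and it lies on the cycle 0 → 2 → 0.
Traversing that cycle any number of times yields accepted strings of unbounded length, so the language is infinite.

infinite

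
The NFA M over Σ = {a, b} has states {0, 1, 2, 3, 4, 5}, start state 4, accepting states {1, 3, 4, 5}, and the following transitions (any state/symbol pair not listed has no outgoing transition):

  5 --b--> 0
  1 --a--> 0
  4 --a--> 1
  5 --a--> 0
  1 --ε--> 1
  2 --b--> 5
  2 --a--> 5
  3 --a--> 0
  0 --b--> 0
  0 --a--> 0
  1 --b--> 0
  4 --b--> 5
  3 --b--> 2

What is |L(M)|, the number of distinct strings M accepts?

The useful subgraph on states {1, 4, 5} is acyclic, so L(M) is finite; the longest accepting path visits 2 useful states, giving maximum string length 1.
Counting accepting paths from 4 by length: 1 of length 0, 2 of length 1. Total 3.

3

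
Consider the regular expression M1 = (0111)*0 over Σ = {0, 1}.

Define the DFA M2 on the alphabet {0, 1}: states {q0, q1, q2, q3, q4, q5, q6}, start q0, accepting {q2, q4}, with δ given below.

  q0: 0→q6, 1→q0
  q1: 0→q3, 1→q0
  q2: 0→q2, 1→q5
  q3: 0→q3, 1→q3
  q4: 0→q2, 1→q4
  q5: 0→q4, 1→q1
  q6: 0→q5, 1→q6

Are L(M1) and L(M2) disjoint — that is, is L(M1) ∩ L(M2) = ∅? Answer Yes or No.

Converting the expression M1 to a DFA (subset construction, then merging equivalent states) gives the minimal DFA with states {r0, r1, r2, r3, r4}, start state r0, accepting states {r1} and transitions r0: 0→r1, 1→r2; r1: 0→r2, 1→r3; r2: 0→r2, 1→r2; r3: 0→r2, 1→r4; r4: 0→r2, 1→r0.
Exploring the product automaton M1 × M2 from the start pair (r0, q0), following both machines on each input symbol, reaches 15 state pairs: (r0, q0), (r1, q6), (r2, q0), (r2, q5), (r3, q6), (r2, q6), (r2, q4), (r2, q1), (r4, q6), (r2, q2), (r2, q3), (r0, q6), (r1, q5), (r3, q1), (r4, q0).
M1 accepts in {r1} and M2 accepts in {q2, q4}; no reachable pair has both components accepting, so no string drives both machines to acceptance simultaneously and L(M1) ∩ L(M2) = ∅.
So no string is accepted by both, and the intersection is empty.

Yes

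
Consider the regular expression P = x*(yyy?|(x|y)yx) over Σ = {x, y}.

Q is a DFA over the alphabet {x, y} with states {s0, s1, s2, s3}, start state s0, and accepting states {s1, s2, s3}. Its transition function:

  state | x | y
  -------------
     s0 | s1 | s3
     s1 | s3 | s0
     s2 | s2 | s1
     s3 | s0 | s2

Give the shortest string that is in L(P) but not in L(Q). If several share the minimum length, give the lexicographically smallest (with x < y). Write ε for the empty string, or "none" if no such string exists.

xyyx

The string xyyx is accepted by P but not by Q.
No shorter string lies in the difference, and xyyx is the lexicographically first length-4 string in L(P) \ L(Q).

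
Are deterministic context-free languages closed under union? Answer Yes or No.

{aⁿbⁿ : n≥0} and {aⁿb²ⁿ : n≥0} are each accepted by a deterministic PDA (push the a's; pop one per b, respectively one per two b's), but their union U is not. Suppose a DPDA M accepted U. Being deterministic, M has a single run on aⁿb²ⁿ, and since aⁿbⁿ ∈ U that run passes through an accepting configuration right after consuming the prefix aⁿbⁿ and then goes on to accept again after n more b's. Build an ordinary (nondeterministic) PDA M′ that simulates M on a's and b's and, at any moment when M is in an accepting state, may switch to a second mode in which it reads only c's, feeding each c to M as a b; M′ accepts when M does. Then M′ accepts aⁱbʲcᵏ (k≥1) exactly when both aⁱbʲ ∈ U and aⁱbʲ⁺ᵏ ∈ U, and checking the four cases (i=j or j=2i, combined with j+k=i or j+k=2i) leaves only i=j=k: so L(M′) ∩ a*b*c⁺ = {aⁿbⁿcⁿ : n≥1} would be context-free, which it is not (pumping lemma) — contradiction. (The union is an unambiguous CFL; it is determinism, not unambiguity, that fails.)

No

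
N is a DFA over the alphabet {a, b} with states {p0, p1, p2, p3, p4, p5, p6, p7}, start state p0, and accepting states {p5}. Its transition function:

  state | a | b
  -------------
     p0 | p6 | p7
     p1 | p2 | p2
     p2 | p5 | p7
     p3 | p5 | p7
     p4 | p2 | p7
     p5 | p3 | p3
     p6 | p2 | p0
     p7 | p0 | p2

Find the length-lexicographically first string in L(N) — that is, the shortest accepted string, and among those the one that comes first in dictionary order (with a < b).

aaa

A breadth-first search from p0 reaches an accepting state first via the path p0 → p6 → p2 → p5 on input aaa.
No string of length < 3 is accepted (BFS exhausts all shorter strings without reaching an accepting state), and aaa is the lexicographically least accepting string of length 3.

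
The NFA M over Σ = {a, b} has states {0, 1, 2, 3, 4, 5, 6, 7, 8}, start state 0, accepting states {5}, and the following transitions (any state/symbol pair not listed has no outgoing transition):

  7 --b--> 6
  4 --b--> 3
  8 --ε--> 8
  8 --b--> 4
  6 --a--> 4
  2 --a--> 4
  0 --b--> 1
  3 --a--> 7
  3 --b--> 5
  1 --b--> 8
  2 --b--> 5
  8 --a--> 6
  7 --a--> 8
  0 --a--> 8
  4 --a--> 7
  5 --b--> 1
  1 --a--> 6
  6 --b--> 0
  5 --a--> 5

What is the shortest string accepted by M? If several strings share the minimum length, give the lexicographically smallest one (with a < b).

A breadth-first search from 0 reaches an accepting state first via the path 0 → 8 → 4 → 3 → 5 on input abbb.
No string of length < 4 is accepted (BFS exhausts all shorter strings without reaching an accepting state), and abbb is the lexicographically least accepting string of length 4.

abbb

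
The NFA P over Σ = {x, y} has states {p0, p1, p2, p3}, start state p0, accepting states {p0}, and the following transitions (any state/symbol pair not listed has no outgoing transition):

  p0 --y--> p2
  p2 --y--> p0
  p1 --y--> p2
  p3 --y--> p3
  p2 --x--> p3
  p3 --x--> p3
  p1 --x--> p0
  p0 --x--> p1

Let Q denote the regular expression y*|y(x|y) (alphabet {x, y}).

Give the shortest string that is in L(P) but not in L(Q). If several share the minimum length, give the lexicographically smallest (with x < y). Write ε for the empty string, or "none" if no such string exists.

The string xx is accepted by P but not by Q.
No shorter string lies in the difference, and xx is the lexicographically first length-2 string in L(P) \ L(Q).

xx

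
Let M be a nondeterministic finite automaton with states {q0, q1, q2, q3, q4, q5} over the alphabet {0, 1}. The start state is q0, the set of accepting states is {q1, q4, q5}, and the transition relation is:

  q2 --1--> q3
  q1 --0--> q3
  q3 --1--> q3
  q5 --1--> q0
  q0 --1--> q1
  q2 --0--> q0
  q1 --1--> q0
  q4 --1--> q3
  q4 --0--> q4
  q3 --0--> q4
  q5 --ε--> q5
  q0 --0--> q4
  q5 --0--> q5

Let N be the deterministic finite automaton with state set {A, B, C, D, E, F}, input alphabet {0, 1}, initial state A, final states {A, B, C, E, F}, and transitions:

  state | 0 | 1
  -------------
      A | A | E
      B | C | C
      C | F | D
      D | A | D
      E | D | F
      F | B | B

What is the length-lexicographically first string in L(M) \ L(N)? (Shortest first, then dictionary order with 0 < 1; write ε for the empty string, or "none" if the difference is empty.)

The string 010 is accepted by M but not by N.
No shorter string lies in the difference, and 010 is the lexicographically first length-3 string in L(M) \ L(N).

010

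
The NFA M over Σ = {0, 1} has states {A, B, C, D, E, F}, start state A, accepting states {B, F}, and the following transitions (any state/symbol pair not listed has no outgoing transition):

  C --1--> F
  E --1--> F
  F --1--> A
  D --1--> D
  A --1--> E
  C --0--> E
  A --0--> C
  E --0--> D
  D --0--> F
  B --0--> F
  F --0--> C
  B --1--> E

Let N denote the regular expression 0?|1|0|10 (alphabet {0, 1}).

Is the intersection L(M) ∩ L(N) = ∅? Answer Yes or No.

Yes

Converting the expression N to a DFA (subset construction, then merging equivalent states) gives the minimal DFA with states {n0, n1, n2, n3}, start state n0, accepting states {n0, n1, n2} and transitions n0: 0→n1, 1→n2; n1: 0→n3, 1→n3; n2: 0→n1, 1→n3; n3: 0→n3, 1→n3.
Exploring the product automaton M × N from the start pair (A, n0), following both machines on each input symbol, reaches 9 state pairs: (A, n0), (C, n1), (E, n2), (E, n3), (F, n3), (D, n1), (D, n3), (C, n3), (A, n3).
M accepts in {B, F} and N accepts in {n0, n1, n2}; no reachable pair has both components accepting, so no string drives both machines to acceptance simultaneously and L(M) ∩ L(N) = ∅.
So no string is accepted by both, and the intersection is empty.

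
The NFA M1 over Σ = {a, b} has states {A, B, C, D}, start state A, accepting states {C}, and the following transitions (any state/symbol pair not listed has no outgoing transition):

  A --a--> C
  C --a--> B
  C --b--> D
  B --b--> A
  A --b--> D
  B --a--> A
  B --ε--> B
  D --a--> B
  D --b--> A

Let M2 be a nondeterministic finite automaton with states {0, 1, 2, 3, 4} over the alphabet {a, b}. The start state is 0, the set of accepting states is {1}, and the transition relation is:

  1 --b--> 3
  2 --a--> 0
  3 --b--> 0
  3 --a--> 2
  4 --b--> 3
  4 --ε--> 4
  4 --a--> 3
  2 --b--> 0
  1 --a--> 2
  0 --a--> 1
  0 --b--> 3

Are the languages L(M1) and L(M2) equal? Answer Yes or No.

Yes

Exploring the product automaton M1 × M2 from the start pair (A, 0), following both machines on each input symbol, reaches 4 state pairs: (A, 0), (C, 1), (D, 3), (B, 2).
M1 accepts in {C} and M2 accepts in {1}. In every reachable pair the two components are either both accepting — (C, 1) — or both non-accepting, so no string is accepted by exactly one of the machines: L(M1) \ L(M2) and L(M2) \ L(M1) are both empty.
Hence every string is accepted by M1 iff it is accepted by M2, and the two languages coincide.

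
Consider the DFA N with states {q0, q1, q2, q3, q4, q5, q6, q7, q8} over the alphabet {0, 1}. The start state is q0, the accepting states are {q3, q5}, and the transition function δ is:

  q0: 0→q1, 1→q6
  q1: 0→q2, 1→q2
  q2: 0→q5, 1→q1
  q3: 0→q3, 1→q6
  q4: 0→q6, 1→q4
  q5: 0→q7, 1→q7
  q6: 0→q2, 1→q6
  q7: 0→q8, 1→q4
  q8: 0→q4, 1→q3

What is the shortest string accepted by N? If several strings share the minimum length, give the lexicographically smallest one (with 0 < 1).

A breadth-first search from q0 reaches an accepting state first via the path q0 → q1 → q2 → q5 on input 000.
No string of length < 3 is accepted (BFS exhausts all shorter strings without reaching an accepting state), and 000 is the lexicographically least accepting string of length 3.

000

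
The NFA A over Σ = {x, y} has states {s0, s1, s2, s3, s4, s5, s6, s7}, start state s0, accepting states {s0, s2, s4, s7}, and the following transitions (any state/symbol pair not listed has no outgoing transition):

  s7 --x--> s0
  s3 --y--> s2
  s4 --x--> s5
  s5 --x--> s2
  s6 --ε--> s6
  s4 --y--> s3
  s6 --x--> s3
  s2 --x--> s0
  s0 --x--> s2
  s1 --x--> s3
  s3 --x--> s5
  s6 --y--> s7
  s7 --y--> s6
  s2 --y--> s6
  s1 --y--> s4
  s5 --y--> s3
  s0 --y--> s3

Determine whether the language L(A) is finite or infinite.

infinite

State s0 is reachable from the start and can reach an accepting state, and it lies on the cycle s0 → s2 → s0.
Traversing that cycle any number of times yields accepted strings of unbounded length, so the language is infinite.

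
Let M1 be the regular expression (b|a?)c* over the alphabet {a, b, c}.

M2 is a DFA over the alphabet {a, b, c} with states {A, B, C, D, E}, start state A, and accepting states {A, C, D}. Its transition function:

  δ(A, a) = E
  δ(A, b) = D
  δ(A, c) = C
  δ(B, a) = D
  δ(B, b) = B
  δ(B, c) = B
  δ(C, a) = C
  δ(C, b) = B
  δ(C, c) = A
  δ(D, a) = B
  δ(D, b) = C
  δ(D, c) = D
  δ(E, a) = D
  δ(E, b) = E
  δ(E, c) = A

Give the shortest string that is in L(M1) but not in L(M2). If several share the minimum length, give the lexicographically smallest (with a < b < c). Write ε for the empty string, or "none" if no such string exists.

a

The string a is accepted by M1 but not by M2.
No shorter string lies in the difference, and a is the lexicographically first length-1 string in L(M1) \ L(M2).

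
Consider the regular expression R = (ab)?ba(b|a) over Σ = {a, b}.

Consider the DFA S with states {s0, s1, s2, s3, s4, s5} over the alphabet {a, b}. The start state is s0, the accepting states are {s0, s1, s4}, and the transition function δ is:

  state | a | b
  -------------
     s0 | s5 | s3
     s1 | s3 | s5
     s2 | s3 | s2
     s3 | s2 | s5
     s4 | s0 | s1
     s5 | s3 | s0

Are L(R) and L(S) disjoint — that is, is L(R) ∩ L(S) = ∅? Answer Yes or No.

Converting the expression R to a DFA (subset construction, then merging equivalent states) gives the minimal DFA with states {r0, r1, r2, r3, r4, r5, r6}, start state r0, accepting states {r6} and transitions r0: a→r1, b→r2; r1: a→r3, b→r4; r2: a→r5, b→r3; r3: a→r3, b→r3; r4: a→r3, b→r2; r5: a→r6, b→r6; r6: a→r3, b→r3.
Exploring the product automaton R × S from the start pair (r0, s0), following both machines on each input symbol, reaches 11 state pairs: (r0, s0), (r1, s5), (r2, s3), (r3, s3), (r4, s0), (r5, s2), (r3, s5), (r3, s2), (r6, s3), (r6, s2), (r3, s0).
R accepts in {r6} and S accepts in {s0, s1, s4}; no reachable pair has both components accepting, so no string drives both machines to acceptance simultaneously and L(R) ∩ L(S) = ∅.
So no string is accepted by both, and the intersection is empty.

Yes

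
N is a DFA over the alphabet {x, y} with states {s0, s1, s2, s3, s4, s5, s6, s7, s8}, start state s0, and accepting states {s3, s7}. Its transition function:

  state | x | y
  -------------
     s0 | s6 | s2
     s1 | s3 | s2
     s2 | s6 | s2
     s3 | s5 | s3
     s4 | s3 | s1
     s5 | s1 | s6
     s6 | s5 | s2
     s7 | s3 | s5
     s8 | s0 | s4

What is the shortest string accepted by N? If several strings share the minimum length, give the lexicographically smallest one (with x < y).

xxxx

A breadth-first search from s0 reaches an accepting state first via the path s0 → s6 → s5 → s1 → s3 on input xxxx.
No string of length < 4 is accepted (BFS exhausts all shorter strings without reaching an accepting state), and xxxx is the lexicographically least accepting string of length 4.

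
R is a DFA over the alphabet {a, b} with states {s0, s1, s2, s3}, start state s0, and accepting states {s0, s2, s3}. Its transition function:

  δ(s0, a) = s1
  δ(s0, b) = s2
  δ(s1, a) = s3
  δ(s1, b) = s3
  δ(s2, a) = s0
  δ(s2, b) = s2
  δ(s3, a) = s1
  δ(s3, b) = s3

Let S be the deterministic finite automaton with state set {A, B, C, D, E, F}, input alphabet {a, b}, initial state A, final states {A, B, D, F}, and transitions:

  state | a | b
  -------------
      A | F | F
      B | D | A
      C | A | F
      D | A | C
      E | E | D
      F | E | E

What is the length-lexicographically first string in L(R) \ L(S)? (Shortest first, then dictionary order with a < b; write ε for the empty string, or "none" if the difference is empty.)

The string aa is accepted by R but not by S.
No shorter string lies in the difference, and aa is the lexicographically first length-2 string in L(R) \ L(S).

aa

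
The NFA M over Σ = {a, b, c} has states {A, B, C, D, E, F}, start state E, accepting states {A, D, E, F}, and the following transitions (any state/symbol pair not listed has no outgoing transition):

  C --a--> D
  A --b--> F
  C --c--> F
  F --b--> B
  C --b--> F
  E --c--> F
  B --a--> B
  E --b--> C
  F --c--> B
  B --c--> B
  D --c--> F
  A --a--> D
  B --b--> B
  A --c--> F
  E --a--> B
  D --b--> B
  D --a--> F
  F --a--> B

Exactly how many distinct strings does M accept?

The useful subgraph on states {C, D, E, F} is acyclic, so L(M) is finite; the longest accepting path visits 4 useful states, giving maximum string length 3.
Counting accepting paths from E by length: 1 of length 0, 1 of length 1, 3 of length 2, 2 of length 3. Total 7.

7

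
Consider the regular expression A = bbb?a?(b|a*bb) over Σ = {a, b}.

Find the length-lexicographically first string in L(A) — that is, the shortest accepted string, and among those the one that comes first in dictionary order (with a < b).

By inspection of the expression, no string of length less than 3 matches, and bbb is the lexicographically first match of length 3.

bbb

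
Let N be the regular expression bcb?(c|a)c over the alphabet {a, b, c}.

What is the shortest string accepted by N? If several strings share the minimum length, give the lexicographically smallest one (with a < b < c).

By inspection of the expression, no string of length less than 4 matches, and bcac is the lexicographically first match of length 4.

bcac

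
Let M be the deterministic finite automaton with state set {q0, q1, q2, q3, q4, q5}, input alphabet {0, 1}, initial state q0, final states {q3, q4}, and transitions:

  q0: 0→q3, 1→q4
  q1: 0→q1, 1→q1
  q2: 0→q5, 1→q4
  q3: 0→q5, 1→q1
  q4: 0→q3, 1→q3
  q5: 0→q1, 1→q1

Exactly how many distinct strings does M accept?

4

The useful subgraph on states {q0, q3, q4} is acyclic, so L(M) is finite; the longest accepting path visits 3 useful states, giving maximum string length 2.
Counting accepting paths from q0 by length: 2 of length 1, 2 of length 2. Total 4.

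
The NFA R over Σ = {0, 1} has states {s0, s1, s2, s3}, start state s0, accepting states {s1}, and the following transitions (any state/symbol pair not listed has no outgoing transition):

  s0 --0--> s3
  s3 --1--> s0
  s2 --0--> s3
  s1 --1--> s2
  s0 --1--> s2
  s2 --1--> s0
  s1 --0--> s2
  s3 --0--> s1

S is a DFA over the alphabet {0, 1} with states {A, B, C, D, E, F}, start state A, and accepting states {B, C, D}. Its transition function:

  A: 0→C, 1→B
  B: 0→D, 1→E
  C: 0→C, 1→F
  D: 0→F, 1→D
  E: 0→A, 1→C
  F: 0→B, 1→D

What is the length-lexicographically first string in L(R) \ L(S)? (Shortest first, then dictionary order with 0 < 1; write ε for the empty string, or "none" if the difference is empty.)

100

The string 100 is accepted by R but not by S.
No shorter string lies in the difference, and 100 is the lexicographically first length-3 string in L(R) \ L(S).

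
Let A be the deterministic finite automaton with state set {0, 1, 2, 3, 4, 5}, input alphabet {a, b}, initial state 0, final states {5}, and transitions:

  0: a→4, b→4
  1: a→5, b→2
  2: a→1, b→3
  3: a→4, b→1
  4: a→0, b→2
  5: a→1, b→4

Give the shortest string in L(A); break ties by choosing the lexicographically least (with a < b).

abaa

A breadth-first search from 0 reaches an accepting state first via the path 0 → 4 → 2 → 1 → 5 on input abaa.
No string of length < 4 is accepted (BFS exhausts all shorter strings without reaching an accepting state), and abaa is the lexicographically least accepting string of length 4.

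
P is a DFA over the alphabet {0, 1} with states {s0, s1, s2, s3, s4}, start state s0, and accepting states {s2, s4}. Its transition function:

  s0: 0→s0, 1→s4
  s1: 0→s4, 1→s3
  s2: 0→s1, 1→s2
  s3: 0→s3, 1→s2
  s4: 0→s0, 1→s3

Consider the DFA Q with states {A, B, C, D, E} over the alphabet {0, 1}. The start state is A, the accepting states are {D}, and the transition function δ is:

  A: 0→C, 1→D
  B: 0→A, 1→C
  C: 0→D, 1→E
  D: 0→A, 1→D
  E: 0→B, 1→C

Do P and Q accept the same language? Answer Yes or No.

The string 01 is accepted by P but rejected by Q.
So L(P) ≠ L(Q).

No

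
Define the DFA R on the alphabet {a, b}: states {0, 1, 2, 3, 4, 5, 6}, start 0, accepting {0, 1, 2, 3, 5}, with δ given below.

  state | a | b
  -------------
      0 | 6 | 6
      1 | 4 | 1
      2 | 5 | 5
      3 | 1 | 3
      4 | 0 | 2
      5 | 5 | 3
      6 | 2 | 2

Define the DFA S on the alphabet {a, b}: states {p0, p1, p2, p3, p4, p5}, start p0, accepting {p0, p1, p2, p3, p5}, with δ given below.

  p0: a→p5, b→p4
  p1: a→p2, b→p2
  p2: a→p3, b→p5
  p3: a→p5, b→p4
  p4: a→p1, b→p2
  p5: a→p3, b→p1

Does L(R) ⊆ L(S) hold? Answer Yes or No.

The string aab is in L(R) but not in L(S).
So L(R) ⊄ L(S).

No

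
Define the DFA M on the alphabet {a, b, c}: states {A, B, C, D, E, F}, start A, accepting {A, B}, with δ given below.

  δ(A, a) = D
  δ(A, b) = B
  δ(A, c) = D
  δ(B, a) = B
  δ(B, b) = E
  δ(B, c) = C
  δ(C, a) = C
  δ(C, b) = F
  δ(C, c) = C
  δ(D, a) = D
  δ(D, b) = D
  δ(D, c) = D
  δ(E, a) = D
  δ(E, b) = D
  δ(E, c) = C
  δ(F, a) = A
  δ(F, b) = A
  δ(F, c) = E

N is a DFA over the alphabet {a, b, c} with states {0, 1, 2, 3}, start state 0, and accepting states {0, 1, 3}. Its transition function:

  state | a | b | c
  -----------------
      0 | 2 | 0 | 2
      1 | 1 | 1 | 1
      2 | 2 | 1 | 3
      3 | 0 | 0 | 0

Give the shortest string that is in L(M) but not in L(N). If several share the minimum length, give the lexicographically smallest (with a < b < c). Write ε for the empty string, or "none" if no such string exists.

The string ba is accepted by M but not by N.
No shorter string lies in the difference, and ba is the lexicographically first length-2 string in L(M) \ L(N).

ba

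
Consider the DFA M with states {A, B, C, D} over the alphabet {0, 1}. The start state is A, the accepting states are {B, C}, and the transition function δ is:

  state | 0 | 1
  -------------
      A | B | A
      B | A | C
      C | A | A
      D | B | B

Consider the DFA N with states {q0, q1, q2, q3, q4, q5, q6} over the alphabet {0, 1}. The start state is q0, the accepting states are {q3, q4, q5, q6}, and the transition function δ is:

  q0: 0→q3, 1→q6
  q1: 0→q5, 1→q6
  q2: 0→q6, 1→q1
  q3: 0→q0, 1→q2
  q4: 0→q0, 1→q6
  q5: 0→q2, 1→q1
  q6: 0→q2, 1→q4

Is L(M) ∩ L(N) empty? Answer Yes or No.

The string 0 is accepted by both M and N.
Hence L(M) ∩ L(N) ≠ ∅.

No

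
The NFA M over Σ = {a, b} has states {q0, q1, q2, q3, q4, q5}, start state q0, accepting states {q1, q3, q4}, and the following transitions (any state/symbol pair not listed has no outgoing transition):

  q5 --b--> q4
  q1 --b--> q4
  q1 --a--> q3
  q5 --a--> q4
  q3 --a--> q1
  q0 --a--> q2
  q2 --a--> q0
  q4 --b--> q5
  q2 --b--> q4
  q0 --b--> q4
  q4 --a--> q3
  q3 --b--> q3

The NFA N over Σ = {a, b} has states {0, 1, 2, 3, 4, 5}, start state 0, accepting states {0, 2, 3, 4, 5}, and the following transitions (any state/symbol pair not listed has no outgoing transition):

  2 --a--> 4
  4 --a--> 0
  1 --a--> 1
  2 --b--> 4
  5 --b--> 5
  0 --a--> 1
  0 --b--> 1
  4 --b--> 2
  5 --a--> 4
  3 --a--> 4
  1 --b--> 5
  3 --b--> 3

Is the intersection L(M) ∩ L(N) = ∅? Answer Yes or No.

The string ab is accepted by both M and N.
Hence L(M) ∩ L(N) ≠ ∅.

No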